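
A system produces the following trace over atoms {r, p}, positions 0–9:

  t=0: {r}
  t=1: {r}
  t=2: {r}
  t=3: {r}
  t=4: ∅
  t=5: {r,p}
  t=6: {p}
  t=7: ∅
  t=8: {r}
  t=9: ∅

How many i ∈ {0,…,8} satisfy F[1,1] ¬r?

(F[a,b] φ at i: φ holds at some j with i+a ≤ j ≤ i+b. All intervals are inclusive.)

4

Evaluate at each i in [0,8]:
  i=0: ✗ (none in [1,1])
  i=1: ✗ (none in [2,2])
  i=2: ✗ (none in [3,3])
  i=3: ✓ (witness j=4)
  i=4: ✗ (none in [5,5])
  i=5: ✓ (witness j=6)
  i=6: ✓ (witness j=7)
  i=7: ✗ (none in [8,8])
  i=8: ✓ (witness j=9)
Positions where it holds: {3, 5, 6, 8} → 4.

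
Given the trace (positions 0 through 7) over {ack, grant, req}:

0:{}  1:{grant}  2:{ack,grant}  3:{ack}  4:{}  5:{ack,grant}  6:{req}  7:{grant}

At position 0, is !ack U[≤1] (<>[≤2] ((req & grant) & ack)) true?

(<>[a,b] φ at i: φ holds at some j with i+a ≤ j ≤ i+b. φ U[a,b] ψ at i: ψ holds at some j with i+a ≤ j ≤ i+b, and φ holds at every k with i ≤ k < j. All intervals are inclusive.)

False

Need some j in [0,1] with <>[≤2] ((req & grant) & ack), and !ack at every k in [0,j-1].
  j=0: <>[≤2] ((req & grant) & ack) — fails (none in [0,2]).
  j=1: <>[≤2] ((req & grant) & ack) — fails (none in [1,3]).
No j in the window works → until fails.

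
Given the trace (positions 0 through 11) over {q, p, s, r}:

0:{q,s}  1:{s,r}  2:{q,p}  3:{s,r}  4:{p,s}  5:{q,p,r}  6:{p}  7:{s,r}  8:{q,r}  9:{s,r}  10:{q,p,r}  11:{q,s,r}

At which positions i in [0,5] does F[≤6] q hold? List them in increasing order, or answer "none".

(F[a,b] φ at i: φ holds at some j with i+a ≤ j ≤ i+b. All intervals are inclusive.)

Evaluate at each i in [0,5]:
  i=0: ✓ (witness j=0)
  i=1: ✓ (witness j=2)
  i=2: ✓ (witness j=2)
  i=3: ✓ (witness j=5)
  i=4: ✓ (witness j=5)
  i=5: ✓ (witness j=5)

0, 1, 2, 3, 4, 5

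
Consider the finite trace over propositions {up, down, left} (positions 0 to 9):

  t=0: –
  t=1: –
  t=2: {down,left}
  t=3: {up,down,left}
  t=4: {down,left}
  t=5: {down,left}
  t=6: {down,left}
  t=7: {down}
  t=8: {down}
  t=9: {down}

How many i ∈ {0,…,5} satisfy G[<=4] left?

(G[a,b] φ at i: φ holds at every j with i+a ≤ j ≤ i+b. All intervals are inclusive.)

Evaluate at each i in [0,5]:
  i=0: ✗ (fails at j=0)
  i=1: ✗ (fails at j=1)
  i=2: ✓ (all of [2,6])
  i=3: ✗ (fails at j=7)
  i=4: ✗ (fails at j=7)
  i=5: ✗ (fails at j=7)
Positions where it holds: {2} → 1.

1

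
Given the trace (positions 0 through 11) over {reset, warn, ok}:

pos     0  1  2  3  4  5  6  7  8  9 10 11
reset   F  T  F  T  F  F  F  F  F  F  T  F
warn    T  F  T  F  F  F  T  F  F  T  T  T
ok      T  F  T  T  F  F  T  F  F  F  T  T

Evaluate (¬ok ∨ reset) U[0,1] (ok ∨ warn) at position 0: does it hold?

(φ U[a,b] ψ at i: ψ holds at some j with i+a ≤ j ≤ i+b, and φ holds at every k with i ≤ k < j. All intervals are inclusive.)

Holds

Need some j in [0,1] with (ok ∨ warn), and (¬ok ∨ reset) at every k in [0,j-1].
  j=0: (ok ∨ warn) holds; no prefix to check → satisfied.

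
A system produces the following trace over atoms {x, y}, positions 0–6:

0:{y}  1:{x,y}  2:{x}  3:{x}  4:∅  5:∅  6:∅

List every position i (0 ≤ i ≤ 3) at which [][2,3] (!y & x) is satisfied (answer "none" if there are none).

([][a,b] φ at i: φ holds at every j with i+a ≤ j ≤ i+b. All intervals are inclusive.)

0

Evaluate at each i in [0,3]:
  i=0: ✓ (all of [2,3])
  i=1: ✗ (fails at j=4)
  i=2: ✗ (fails at j=4)
  i=3: ✗ (fails at j=5)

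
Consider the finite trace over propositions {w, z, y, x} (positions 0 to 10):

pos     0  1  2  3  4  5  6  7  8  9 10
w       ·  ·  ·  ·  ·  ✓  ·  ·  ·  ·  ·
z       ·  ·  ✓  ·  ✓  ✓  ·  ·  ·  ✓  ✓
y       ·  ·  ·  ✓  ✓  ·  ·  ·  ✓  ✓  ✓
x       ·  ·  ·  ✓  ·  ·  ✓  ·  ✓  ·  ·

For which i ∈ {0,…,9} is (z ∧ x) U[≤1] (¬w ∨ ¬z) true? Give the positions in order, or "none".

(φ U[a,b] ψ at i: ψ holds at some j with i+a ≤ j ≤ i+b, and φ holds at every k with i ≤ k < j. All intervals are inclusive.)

0, 1, 2, 3, 4, 6, 7, 8, 9

Evaluate at each i in [0,9]:
  i=0: ✓ (rhs at j=0)
  i=1: ✓ (rhs at j=1)
  i=2: ✓ (rhs at j=2)
  i=3: ✓ (rhs at j=3)
  i=4: ✓ (rhs at j=4)
  i=5: ✗ (lhs fails at k=5 before rhs at j=6)
  i=6: ✓ (rhs at j=6)
  i=7: ✓ (rhs at j=7)
  i=8: ✓ (rhs at j=8)
  i=9: ✓ (rhs at j=9)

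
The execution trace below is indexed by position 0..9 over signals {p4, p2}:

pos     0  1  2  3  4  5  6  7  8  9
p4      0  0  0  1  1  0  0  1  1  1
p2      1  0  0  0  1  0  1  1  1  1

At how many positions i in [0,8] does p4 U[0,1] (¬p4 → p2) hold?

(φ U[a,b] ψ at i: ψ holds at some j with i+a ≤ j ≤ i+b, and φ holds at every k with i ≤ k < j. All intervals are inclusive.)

Evaluate at each i in [0,8]:
  i=0: ✓ (rhs at j=0)
  i=1: ✗ (no rhs in [1,2])
  i=2: ✗ (lhs fails at k=2 before rhs at j=3)
  i=3: ✓ (rhs at j=3)
  i=4: ✓ (rhs at j=4)
  i=5: ✗ (lhs fails at k=5 before rhs at j=6)
  i=6: ✓ (rhs at j=6)
  i=7: ✓ (rhs at j=7)
  i=8: ✓ (rhs at j=8)
Positions where it holds: {0, 3, 4, 6, 7, 8} → 6.

6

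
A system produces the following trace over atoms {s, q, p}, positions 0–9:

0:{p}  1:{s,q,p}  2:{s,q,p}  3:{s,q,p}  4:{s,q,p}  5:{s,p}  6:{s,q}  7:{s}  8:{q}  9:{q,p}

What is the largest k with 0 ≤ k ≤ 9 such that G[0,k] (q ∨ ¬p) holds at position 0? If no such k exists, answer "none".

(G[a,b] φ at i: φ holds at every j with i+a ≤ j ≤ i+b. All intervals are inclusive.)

none

(q ∨ ¬p) must hold from j=0 onward; find where it first fails.
  j=0: fails → no k works.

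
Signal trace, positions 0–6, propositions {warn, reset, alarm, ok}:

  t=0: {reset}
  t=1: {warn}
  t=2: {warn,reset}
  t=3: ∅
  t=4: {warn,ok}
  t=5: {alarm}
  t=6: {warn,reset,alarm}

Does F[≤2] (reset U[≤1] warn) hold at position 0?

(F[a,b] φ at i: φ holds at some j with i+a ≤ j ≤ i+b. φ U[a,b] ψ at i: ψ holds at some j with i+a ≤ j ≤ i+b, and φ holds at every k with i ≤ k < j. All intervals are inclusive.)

Check (reset U[≤1] warn) at each j in [0,2]:
  j=0: holds
  j=1: holds
  j=2: holds
Found at j=0 → formula holds.

True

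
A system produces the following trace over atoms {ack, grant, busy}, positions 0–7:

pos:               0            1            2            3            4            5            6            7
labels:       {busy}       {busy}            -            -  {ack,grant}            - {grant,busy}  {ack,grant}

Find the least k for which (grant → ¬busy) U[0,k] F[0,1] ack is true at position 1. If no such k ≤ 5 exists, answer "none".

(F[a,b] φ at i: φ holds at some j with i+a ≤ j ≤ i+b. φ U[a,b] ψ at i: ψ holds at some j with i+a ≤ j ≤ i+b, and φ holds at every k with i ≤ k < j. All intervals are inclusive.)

Need earliest j ≥ 1 with F[0,1] ack, and (grant → ¬busy) at every k in [1,j-1].
  j=1: rhs fails.
  j=2: rhs fails.
  j=3: rhs holds; lhs holds on [1,2]. k = 2.

2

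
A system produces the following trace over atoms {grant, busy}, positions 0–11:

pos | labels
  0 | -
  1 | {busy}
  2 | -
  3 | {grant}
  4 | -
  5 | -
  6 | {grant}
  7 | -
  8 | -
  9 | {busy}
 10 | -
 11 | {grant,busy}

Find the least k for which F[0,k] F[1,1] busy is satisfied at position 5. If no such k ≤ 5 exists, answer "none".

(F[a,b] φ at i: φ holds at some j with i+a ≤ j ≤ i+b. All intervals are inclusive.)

3

Scan j = 5,6,… for F[1,1] busy:
  j=5: fails
  j=6: fails
  j=7: fails
  j=8: holds
First hit at j=8, so smallest k = 8-5 = 3.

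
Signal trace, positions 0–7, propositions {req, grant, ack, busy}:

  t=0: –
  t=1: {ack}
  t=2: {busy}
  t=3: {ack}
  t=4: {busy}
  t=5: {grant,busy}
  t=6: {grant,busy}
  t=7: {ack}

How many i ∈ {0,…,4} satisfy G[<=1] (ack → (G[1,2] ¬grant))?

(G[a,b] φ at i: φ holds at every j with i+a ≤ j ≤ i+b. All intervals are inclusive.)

3

Evaluate at each i in [0,4]:
  i=0: ✓ (all of [0,1])
  i=1: ✓ (all of [1,2])
  i=2: ✗ (fails at j=3)
  i=3: ✗ (fails at j=3)
  i=4: ✓ (all of [4,5])
Positions where it holds: {0, 1, 4} → 3.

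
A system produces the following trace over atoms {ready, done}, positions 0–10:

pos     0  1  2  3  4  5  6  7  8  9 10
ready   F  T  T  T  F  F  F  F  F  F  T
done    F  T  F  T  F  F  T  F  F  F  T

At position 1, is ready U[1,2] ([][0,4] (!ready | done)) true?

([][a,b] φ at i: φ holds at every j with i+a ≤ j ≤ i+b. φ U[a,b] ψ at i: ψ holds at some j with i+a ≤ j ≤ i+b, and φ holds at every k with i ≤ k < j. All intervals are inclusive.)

Need some j in [2,3] with [][0,4] (!ready | done), and ready at every k in [1,j-1].
  j=2: [][0,4] (!ready | done) — fails at 2.
  j=3: [][0,4] (!ready | done) holds; ready holds at every k in [1,2] → satisfied.

True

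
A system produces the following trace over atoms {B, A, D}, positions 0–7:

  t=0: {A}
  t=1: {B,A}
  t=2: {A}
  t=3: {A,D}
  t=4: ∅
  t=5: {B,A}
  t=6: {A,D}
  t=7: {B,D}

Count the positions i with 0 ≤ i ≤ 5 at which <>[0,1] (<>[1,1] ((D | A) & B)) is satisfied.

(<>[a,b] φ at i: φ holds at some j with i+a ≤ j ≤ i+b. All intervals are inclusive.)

4

Evaluate at each i in [0,5]:
  i=0: ✓ (witness j=0)
  i=1: ✗ (none in [1,2])
  i=2: ✗ (none in [2,3])
  i=3: ✓ (witness j=4)
  i=4: ✓ (witness j=4)
  i=5: ✓ (witness j=6)
Positions where it holds: {0, 3, 4, 5} → 4.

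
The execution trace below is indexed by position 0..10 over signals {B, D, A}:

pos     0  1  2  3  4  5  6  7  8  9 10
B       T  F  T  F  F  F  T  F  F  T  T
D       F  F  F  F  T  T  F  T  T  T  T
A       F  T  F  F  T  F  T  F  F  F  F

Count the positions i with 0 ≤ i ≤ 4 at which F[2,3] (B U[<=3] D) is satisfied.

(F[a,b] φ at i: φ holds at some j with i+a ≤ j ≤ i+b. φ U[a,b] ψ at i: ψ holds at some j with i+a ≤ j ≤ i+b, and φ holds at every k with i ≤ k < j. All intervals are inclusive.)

Evaluate at each i in [0,4]:
  i=0: ✗ (none in [2,3])
  i=1: ✓ (witness j=4)
  i=2: ✓ (witness j=4)
  i=3: ✓ (witness j=5)
  i=4: ✓ (witness j=6)
Positions where it holds: {1, 2, 3, 4} → 4.

4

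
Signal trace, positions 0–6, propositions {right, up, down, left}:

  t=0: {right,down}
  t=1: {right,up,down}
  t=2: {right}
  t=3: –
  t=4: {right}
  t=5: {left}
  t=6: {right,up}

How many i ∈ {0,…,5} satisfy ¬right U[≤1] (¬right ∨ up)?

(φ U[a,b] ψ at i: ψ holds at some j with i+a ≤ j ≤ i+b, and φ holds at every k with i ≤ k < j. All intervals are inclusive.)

Evaluate at each i in [0,5]:
  i=0: ✗ (lhs fails at k=0 before rhs at j=1)
  i=1: ✓ (rhs at j=1)
  i=2: ✗ (lhs fails at k=2 before rhs at j=3)
  i=3: ✓ (rhs at j=3)
  i=4: ✗ (lhs fails at k=4 before rhs at j=5)
  i=5: ✓ (rhs at j=5)
Positions where it holds: {1, 3, 5} → 3.

3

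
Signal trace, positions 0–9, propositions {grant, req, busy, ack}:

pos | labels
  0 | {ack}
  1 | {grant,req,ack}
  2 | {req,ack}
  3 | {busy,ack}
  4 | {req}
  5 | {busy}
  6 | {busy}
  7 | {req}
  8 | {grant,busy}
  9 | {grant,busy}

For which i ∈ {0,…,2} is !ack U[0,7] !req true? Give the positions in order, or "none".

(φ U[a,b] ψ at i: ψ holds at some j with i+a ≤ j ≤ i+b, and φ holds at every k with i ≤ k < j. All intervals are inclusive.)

Evaluate at each i in [0,2]:
  i=0: ✓ (rhs at j=0)
  i=1: ✗ (lhs fails at k=1 before rhs at j=3)
  i=2: ✗ (lhs fails at k=2 before rhs at j=3)

0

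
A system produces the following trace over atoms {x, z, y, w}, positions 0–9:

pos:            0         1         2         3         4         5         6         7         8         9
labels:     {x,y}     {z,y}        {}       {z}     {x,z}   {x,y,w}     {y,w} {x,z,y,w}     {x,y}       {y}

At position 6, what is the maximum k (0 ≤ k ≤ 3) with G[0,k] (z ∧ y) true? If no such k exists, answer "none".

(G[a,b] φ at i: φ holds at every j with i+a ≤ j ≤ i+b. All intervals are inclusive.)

(z ∧ y) must hold from j=6 onward; find where it first fails.
  j=6: fails → no k works.

none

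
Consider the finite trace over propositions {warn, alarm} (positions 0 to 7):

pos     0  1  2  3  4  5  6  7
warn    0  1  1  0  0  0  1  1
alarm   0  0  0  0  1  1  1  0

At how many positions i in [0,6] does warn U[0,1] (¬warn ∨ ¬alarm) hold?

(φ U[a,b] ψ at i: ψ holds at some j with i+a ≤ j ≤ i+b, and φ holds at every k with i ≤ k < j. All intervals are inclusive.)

Evaluate at each i in [0,6]:
  i=0: ✓ (rhs at j=0)
  i=1: ✓ (rhs at j=1)
  i=2: ✓ (rhs at j=2)
  i=3: ✓ (rhs at j=3)
  i=4: ✓ (rhs at j=4)
  i=5: ✓ (rhs at j=5)
  i=6: ✓ (rhs at j=7; lhs holds on [6,6])
Positions where it holds: {0, 1, 2, 3, 4, 5, 6} → 7.

7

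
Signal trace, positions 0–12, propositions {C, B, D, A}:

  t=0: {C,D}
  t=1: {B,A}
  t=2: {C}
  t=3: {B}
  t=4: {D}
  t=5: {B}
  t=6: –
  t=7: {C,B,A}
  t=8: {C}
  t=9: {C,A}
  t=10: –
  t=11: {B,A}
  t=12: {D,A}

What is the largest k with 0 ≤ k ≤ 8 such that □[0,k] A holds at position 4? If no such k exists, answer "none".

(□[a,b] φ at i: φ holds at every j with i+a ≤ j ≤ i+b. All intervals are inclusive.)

none

A must hold from j=4 onward; find where it first fails.
  j=4: fails → no k works.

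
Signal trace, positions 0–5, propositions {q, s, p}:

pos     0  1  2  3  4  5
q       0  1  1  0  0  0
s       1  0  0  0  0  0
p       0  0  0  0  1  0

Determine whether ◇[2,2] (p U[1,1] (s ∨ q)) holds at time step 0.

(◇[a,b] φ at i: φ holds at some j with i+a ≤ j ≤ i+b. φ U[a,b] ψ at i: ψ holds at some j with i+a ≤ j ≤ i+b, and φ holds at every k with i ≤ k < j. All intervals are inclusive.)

No

Check (p U[1,1] (s ∨ q)) at each j in [2,2]:
  j=2: fails
No position in the window satisfies it → formula fails.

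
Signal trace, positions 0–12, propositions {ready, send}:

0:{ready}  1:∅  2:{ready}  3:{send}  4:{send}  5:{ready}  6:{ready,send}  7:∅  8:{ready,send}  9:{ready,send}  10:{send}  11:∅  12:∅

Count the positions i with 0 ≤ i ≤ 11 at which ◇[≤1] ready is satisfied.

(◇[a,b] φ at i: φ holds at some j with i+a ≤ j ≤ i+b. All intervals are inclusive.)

Evaluate at each i in [0,11]:
  i=0: ✓ (witness j=0)
  i=1: ✓ (witness j=2)
  i=2: ✓ (witness j=2)
  i=3: ✗ (none in [3,4])
  i=4: ✓ (witness j=5)
  i=5: ✓ (witness j=5)
  i=6: ✓ (witness j=6)
  i=7: ✓ (witness j=8)
  i=8: ✓ (witness j=8)
  i=9: ✓ (witness j=9)
  i=10: ✗ (none in [10,11])
  i=11: ✗ (none in [11,12])
Positions where it holds: {0, 1, 2, 4, 5, 6, 7, 8, 9} → 9.

9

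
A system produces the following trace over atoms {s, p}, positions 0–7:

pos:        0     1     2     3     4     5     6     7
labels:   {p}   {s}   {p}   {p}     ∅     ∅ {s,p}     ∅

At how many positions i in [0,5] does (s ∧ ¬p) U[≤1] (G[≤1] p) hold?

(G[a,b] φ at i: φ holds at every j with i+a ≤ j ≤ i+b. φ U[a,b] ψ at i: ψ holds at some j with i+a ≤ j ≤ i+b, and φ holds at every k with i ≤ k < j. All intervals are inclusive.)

2

Evaluate at each i in [0,5]:
  i=0: ✗ (no rhs in [0,1])
  i=1: ✓ (rhs at j=2; lhs holds on [1,1])
  i=2: ✓ (rhs at j=2)
  i=3: ✗ (no rhs in [3,4])
  i=4: ✗ (no rhs in [4,5])
  i=5: ✗ (no rhs in [5,6])
Positions where it holds: {1, 2} → 2.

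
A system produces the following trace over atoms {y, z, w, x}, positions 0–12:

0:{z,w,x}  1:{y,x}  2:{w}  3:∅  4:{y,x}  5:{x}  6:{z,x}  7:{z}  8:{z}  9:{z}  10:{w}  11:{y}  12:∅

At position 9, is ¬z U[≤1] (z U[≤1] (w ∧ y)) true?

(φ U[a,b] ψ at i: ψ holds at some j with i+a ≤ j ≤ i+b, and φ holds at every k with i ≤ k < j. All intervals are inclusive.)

Need some j in [9,10] with (z U[≤1] (w ∧ y)), and ¬z at every k in [9,j-1].
  j=9: (z U[≤1] (w ∧ y)) — fails.
  j=10: (z U[≤1] (w ∧ y)) — fails.
No j in the window works → until fails.

No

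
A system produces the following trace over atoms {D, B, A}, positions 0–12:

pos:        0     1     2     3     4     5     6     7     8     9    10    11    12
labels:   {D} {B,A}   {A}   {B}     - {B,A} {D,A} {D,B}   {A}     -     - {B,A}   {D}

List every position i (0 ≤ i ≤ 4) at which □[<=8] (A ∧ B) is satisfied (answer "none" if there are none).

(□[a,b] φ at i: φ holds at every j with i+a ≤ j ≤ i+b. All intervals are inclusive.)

none

Evaluate at each i in [0,4]:
  i=0: ✗ (fails at j=0)
  i=1: ✗ (fails at j=2)
  i=2: ✗ (fails at j=2)
  i=3: ✗ (fails at j=3)
  i=4: ✗ (fails at j=4)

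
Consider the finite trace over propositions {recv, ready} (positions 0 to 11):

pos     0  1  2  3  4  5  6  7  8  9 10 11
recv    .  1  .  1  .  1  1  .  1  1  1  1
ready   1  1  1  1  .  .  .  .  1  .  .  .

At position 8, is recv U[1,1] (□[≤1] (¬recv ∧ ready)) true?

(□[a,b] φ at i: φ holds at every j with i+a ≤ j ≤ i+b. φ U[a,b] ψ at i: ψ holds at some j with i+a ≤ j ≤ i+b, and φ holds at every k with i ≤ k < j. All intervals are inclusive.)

Does not hold

Need some j in [9,9] with □[≤1] (¬recv ∧ ready), and recv at every k in [8,j-1].
  j=9: □[≤1] (¬recv ∧ ready) — fails at 9.
No j in the window works → until fails.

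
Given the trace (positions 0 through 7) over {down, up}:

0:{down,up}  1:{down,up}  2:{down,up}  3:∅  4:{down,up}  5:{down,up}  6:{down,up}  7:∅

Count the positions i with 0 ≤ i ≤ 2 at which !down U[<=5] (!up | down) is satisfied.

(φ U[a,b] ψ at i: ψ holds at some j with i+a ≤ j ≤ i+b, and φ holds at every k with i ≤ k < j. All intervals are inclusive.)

3

Evaluate at each i in [0,2]:
  i=0: ✓ (rhs at j=0)
  i=1: ✓ (rhs at j=1)
  i=2: ✓ (rhs at j=2)
Positions where it holds: {0, 1, 2} → 3.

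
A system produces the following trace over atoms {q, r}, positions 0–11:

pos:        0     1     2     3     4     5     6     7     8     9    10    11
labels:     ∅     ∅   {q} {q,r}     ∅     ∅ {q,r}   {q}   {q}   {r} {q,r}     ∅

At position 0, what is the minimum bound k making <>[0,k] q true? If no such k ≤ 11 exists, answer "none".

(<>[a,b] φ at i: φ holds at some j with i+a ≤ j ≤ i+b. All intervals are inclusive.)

Scan j = 0,1,… for q:
  j=0: fails
  j=1: fails
  j=2: holds
First hit at j=2, so smallest k = 2-0 = 2.

2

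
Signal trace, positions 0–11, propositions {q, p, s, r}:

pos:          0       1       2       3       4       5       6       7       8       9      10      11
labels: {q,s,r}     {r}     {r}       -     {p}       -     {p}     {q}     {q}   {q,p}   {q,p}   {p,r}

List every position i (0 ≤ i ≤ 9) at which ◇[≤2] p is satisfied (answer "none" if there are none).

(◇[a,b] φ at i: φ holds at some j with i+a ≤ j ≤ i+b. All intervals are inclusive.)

2, 3, 4, 5, 6, 7, 8, 9

Evaluate at each i in [0,9]:
  i=0: ✗ (none in [0,2])
  i=1: ✗ (none in [1,3])
  i=2: ✓ (witness j=4)
  i=3: ✓ (witness j=4)
  i=4: ✓ (witness j=4)
  i=5: ✓ (witness j=6)
  i=6: ✓ (witness j=6)
  i=7: ✓ (witness j=9)
  i=8: ✓ (witness j=9)
  i=9: ✓ (witness j=9)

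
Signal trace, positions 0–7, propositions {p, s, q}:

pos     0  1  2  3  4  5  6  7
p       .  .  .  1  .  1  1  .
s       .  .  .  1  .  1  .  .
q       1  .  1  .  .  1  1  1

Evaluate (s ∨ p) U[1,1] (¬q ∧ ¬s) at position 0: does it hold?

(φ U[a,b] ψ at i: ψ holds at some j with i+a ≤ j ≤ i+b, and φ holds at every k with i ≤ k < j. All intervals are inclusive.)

Need some j in [1,1] with (¬q ∧ ¬s), and (s ∨ p) at every k in [0,j-1].
  j=1: (¬q ∧ ¬s) holds, but (s ∨ p) fails at k=0 → not this j.
No j in the window works → until fails.

No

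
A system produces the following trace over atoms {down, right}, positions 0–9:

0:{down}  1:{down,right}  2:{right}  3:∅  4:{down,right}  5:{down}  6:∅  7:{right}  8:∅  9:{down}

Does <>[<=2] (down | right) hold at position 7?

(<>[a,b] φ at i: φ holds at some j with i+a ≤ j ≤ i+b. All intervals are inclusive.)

Check (down | right) at each j in [7,9]:
  j=7: true
  j=8: false
  j=9: true
Found at j=7 → formula holds.

Yes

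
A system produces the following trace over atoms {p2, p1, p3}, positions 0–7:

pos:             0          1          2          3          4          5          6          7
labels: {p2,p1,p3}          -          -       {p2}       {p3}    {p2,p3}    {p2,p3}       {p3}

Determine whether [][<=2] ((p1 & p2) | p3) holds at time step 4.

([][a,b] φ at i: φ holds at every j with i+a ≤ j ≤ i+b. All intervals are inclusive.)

True

Check ((p1 & p2) | p3) at every j in [4,6]:
  j=4: true
  j=5: true
  j=6: true
All positions satisfy it → formula holds.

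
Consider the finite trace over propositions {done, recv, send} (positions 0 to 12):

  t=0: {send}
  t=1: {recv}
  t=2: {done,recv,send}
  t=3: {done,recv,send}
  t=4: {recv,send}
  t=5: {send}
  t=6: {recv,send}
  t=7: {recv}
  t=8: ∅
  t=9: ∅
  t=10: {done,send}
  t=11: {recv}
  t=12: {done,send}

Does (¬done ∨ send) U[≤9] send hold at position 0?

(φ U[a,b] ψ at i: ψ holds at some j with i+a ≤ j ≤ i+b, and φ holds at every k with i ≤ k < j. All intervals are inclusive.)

True

Need some j in [0,9] with send, and (¬done ∨ send) at every k in [0,j-1].
  j=0: send holds; no prefix to check → satisfied.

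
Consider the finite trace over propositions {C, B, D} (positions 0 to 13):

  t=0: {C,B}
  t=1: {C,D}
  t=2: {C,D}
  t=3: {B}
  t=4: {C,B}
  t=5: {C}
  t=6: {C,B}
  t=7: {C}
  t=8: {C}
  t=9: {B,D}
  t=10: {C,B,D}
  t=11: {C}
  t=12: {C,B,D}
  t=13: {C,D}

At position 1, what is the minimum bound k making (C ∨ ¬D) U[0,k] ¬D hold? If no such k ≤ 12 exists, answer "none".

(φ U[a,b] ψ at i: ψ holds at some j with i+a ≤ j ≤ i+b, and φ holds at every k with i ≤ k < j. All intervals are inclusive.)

2

Need earliest j ≥ 1 with ¬D, and (C ∨ ¬D) at every k in [1,j-1].
  j=1: rhs fails.
  j=2: rhs fails.
  j=3: rhs holds; lhs holds on [1,2]. k = 2.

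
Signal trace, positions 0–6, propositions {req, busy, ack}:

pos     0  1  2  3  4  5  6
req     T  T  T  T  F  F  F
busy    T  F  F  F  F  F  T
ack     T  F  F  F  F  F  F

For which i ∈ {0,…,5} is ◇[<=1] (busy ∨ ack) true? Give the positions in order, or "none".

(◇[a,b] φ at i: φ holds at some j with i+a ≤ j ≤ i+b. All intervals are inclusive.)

Evaluate at each i in [0,5]:
  i=0: ✓ (witness j=0)
  i=1: ✗ (none in [1,2])
  i=2: ✗ (none in [2,3])
  i=3: ✗ (none in [3,4])
  i=4: ✗ (none in [4,5])
  i=5: ✓ (witness j=6)

0, 5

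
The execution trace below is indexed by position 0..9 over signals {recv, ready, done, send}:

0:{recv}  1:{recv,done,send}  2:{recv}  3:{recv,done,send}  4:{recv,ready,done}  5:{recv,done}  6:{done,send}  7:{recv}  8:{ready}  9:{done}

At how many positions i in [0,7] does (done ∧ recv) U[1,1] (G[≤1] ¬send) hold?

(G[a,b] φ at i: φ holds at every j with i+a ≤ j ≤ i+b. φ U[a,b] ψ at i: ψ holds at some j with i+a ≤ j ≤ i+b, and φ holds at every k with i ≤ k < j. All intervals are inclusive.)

1

Evaluate at each i in [0,7]:
  i=0: ✗ (no rhs in [1,1])
  i=1: ✗ (no rhs in [2,2])
  i=2: ✗ (no rhs in [3,3])
  i=3: ✓ (rhs at j=4; lhs holds on [3,3])
  i=4: ✗ (no rhs in [5,5])
  i=5: ✗ (no rhs in [6,6])
  i=6: ✗ (lhs fails at k=6 before rhs at j=7)
  i=7: ✗ (lhs fails at k=7 before rhs at j=8)
Positions where it holds: {3} → 1.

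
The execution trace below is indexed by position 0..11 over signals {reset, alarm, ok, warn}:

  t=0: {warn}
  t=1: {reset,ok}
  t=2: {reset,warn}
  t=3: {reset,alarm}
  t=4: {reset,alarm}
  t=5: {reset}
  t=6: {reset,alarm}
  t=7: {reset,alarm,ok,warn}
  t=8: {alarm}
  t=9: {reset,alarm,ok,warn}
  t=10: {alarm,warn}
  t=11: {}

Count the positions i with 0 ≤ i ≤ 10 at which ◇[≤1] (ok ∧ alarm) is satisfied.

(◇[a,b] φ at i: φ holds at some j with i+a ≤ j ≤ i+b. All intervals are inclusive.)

Evaluate at each i in [0,10]:
  i=0: ✗ (none in [0,1])
  i=1: ✗ (none in [1,2])
  i=2: ✗ (none in [2,3])
  i=3: ✗ (none in [3,4])
  i=4: ✗ (none in [4,5])
  i=5: ✗ (none in [5,6])
  i=6: ✓ (witness j=7)
  i=7: ✓ (witness j=7)
  i=8: ✓ (witness j=9)
  i=9: ✓ (witness j=9)
  i=10: ✗ (none in [10,11])
Positions where it holds: {6, 7, 8, 9} → 4.

4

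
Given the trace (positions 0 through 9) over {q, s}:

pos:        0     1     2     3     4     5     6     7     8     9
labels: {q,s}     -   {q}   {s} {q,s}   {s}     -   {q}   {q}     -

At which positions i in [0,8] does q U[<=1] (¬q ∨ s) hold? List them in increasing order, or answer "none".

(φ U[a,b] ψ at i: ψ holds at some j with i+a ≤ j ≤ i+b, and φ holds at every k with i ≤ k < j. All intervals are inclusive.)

0, 1, 2, 3, 4, 5, 6, 8

Evaluate at each i in [0,8]:
  i=0: ✓ (rhs at j=0)
  i=1: ✓ (rhs at j=1)
  i=2: ✓ (rhs at j=3; lhs holds on [2,2])
  i=3: ✓ (rhs at j=3)
  i=4: ✓ (rhs at j=4)
  i=5: ✓ (rhs at j=5)
  i=6: ✓ (rhs at j=6)
  i=7: ✗ (no rhs in [7,8])
  i=8: ✓ (rhs at j=9; lhs holds on [8,8])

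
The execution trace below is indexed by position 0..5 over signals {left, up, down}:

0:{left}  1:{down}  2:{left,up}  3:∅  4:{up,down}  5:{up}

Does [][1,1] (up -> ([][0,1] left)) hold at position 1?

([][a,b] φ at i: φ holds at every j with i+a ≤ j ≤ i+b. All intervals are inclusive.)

Does not hold

Check (up -> ([][0,1] left)) at every j in [2,2]:
  j=2: antecedent true; consequent fails at 3 → ✗
Fails at j=2 → formula fails.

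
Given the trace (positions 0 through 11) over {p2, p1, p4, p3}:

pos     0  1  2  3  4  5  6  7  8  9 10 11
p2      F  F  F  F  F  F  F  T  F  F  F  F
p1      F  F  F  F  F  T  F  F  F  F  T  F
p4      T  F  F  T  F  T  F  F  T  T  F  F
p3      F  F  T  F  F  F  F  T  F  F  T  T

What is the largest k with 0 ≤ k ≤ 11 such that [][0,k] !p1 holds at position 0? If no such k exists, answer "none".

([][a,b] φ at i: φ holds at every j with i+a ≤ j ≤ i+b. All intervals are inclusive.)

!p1 must hold from j=0 onward; find where it first fails.
  j=0: holds
  j=1: holds
  j=2: holds
  j=3: holds
  j=4: holds
  j=5: fails
Holds on [0,4], so largest k = 4.

4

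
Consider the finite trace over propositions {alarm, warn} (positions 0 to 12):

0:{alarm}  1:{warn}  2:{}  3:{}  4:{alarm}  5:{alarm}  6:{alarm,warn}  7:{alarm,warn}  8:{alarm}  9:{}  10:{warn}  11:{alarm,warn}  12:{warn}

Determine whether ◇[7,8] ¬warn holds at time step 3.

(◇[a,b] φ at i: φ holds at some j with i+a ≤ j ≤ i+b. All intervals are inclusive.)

Does not hold

Check ¬warn at each j in [10,11]:
  j=10: false
  j=11: false
No position in the window satisfies it → formula fails.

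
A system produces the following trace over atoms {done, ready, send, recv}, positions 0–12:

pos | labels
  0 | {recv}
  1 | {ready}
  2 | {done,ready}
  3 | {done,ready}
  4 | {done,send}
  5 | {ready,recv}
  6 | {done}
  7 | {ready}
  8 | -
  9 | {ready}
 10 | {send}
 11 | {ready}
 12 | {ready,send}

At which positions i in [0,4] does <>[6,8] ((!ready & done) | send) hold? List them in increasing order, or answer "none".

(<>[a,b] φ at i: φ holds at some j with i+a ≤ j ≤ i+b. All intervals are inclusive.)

0, 2, 3, 4

Evaluate at each i in [0,4]:
  i=0: ✓ (witness j=6)
  i=1: ✗ (none in [7,9])
  i=2: ✓ (witness j=10)
  i=3: ✓ (witness j=10)
  i=4: ✓ (witness j=10)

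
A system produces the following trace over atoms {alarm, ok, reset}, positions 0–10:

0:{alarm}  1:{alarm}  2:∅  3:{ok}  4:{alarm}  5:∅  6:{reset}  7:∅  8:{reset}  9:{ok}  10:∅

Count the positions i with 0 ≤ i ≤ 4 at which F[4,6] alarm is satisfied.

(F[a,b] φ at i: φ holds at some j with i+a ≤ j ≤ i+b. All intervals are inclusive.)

1

Evaluate at each i in [0,4]:
  i=0: ✓ (witness j=4)
  i=1: ✗ (none in [5,7])
  i=2: ✗ (none in [6,8])
  i=3: ✗ (none in [7,9])
  i=4: ✗ (none in [8,10])
Positions where it holds: {0} → 1.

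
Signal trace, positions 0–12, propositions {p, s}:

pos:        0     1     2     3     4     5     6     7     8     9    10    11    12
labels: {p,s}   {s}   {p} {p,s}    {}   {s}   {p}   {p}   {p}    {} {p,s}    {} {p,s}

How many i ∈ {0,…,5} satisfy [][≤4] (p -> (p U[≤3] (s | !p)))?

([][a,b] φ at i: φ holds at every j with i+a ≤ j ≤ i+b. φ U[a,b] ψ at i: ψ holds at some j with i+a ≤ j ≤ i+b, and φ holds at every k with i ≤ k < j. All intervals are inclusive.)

6

Evaluate at each i in [0,5]:
  i=0: ✓ (all of [0,4])
  i=1: ✓ (all of [1,5])
  i=2: ✓ (all of [2,6])
  i=3: ✓ (all of [3,7])
  i=4: ✓ (all of [4,8])
  i=5: ✓ (all of [5,9])
Positions where it holds: {0, 1, 2, 3, 4, 5} → 6.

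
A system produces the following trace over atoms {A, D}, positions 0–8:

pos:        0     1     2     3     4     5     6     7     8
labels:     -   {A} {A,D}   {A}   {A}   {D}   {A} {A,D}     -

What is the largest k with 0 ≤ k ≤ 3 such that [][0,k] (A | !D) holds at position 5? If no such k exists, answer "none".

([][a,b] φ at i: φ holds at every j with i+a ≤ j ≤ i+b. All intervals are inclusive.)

(A | !D) must hold from j=5 onward; find where it first fails.
  j=5: fails → no k works.

none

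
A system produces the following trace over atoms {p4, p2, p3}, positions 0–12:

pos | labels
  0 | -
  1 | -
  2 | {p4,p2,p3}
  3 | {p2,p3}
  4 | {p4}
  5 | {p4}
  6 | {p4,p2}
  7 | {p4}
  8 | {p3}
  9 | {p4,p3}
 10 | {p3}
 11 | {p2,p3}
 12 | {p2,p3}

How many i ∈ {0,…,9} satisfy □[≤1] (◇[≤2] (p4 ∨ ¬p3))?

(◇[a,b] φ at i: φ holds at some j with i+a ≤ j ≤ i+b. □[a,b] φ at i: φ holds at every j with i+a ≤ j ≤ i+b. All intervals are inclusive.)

Evaluate at each i in [0,9]:
  i=0: ✓ (all of [0,1])
  i=1: ✓ (all of [1,2])
  i=2: ✓ (all of [2,3])
  i=3: ✓ (all of [3,4])
  i=4: ✓ (all of [4,5])
  i=5: ✓ (all of [5,6])
  i=6: ✓ (all of [6,7])
  i=7: ✓ (all of [7,8])
  i=8: ✓ (all of [8,9])
  i=9: ✗ (fails at j=10)
Positions where it holds: {0, 1, 2, 3, 4, 5, 6, 7, 8} → 9.

9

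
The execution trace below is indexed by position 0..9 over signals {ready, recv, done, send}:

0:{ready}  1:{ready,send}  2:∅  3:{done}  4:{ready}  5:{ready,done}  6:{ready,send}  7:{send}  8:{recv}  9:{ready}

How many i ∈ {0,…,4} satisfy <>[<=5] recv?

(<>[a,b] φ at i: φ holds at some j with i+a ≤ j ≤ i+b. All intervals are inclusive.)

2

Evaluate at each i in [0,4]:
  i=0: ✗ (none in [0,5])
  i=1: ✗ (none in [1,6])
  i=2: ✗ (none in [2,7])
  i=3: ✓ (witness j=8)
  i=4: ✓ (witness j=8)
Positions where it holds: {3, 4} → 2.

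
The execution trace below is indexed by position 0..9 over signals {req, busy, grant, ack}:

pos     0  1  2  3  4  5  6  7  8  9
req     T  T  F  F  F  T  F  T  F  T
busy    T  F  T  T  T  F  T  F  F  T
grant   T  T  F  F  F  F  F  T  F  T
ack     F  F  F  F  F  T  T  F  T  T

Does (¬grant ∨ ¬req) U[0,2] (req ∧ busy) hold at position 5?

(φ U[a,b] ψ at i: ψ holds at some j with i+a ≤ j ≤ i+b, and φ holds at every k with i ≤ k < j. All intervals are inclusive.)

Does not hold

Need some j in [5,7] with (req ∧ busy), and (¬grant ∨ ¬req) at every k in [5,j-1].
  j=5: (req ∧ busy) false.
  j=6: (req ∧ busy) false.
  j=7: (req ∧ busy) false.
No j in the window works → until fails.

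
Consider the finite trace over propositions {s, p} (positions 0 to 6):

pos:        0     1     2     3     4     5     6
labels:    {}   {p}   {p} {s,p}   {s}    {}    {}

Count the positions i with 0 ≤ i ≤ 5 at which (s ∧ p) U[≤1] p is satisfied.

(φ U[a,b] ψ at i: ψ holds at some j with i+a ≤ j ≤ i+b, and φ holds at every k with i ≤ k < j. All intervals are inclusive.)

3

Evaluate at each i in [0,5]:
  i=0: ✗ (lhs fails at k=0 before rhs at j=1)
  i=1: ✓ (rhs at j=1)
  i=2: ✓ (rhs at j=2)
  i=3: ✓ (rhs at j=3)
  i=4: ✗ (no rhs in [4,5])
  i=5: ✗ (no rhs in [5,6])
Positions where it holds: {1, 2, 3} → 3.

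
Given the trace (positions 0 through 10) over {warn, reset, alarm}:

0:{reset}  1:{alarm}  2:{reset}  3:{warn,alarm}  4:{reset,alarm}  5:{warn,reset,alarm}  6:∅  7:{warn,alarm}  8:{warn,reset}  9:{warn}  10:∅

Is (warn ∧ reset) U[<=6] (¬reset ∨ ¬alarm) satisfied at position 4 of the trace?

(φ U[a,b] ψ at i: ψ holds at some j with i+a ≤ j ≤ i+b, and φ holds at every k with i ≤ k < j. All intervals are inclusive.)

Does not hold

Need some j in [4,10] with (¬reset ∨ ¬alarm), and (warn ∧ reset) at every k in [4,j-1].
  j=4: (¬reset ∨ ¬alarm) false.
  j=5: (¬reset ∨ ¬alarm) false.
  j=6: (¬reset ∨ ¬alarm) holds, but (warn ∧ reset) fails at k=4 → not this j.
  j=7: (¬reset ∨ ¬alarm) holds, but (warn ∧ reset) fails at k=4 → not this j.
  j=8: (¬reset ∨ ¬alarm) holds, but (warn ∧ reset) fails at k=4 → not this j.
  j=9: (¬reset ∨ ¬alarm) holds, but (warn ∧ reset) fails at k=4 → not this j.
  j=10: (¬reset ∨ ¬alarm) holds, but (warn ∧ reset) fails at k=4 → not this j.
No j in the window works → until fails.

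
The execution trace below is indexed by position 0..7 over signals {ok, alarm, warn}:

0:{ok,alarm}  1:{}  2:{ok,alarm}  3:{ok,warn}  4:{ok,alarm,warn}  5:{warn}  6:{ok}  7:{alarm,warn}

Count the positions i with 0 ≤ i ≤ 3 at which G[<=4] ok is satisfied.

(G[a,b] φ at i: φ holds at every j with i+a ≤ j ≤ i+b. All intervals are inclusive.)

Evaluate at each i in [0,3]:
  i=0: ✗ (fails at j=1)
  i=1: ✗ (fails at j=1)
  i=2: ✗ (fails at j=5)
  i=3: ✗ (fails at j=5)
Positions where it holds: {} → 0.

0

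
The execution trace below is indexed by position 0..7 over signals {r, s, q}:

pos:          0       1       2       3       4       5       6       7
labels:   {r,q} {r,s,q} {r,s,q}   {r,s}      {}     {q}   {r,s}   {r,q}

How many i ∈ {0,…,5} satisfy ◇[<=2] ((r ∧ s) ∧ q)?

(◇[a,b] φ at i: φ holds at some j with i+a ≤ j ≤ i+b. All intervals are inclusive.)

Evaluate at each i in [0,5]:
  i=0: ✓ (witness j=1)
  i=1: ✓ (witness j=1)
  i=2: ✓ (witness j=2)
  i=3: ✗ (none in [3,5])
  i=4: ✗ (none in [4,6])
  i=5: ✗ (none in [5,7])
Positions where it holds: {0, 1, 2} → 3.

3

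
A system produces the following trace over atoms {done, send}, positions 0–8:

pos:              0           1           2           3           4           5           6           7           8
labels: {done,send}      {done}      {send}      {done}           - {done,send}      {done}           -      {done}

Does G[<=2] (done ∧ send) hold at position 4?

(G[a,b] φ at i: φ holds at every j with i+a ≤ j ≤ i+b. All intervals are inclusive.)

Check (done ∧ send) at every j in [4,6]:
  j=4: false
  j=5: true
  j=6: false
Fails at j=4 → formula fails.

Does not hold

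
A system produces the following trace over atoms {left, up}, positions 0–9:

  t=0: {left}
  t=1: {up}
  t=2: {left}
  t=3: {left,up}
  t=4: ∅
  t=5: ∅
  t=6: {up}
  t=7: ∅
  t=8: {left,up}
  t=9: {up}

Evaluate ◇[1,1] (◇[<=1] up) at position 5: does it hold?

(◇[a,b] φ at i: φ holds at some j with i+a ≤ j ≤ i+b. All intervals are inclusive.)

Check ◇[<=1] up at each j in [6,6]:
  j=6: holds (witness at 6)
Found at j=6 → formula holds.

True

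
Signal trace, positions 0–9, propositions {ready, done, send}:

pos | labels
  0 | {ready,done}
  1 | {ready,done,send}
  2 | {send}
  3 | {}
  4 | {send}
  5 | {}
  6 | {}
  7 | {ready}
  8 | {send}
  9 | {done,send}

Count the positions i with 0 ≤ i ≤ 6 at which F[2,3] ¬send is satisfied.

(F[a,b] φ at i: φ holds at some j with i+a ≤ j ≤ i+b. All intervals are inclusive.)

Evaluate at each i in [0,6]:
  i=0: ✓ (witness j=3)
  i=1: ✓ (witness j=3)
  i=2: ✓ (witness j=5)
  i=3: ✓ (witness j=5)
  i=4: ✓ (witness j=6)
  i=5: ✓ (witness j=7)
  i=6: ✗ (none in [8,9])
Positions where it holds: {0, 1, 2, 3, 4, 5} → 6.

6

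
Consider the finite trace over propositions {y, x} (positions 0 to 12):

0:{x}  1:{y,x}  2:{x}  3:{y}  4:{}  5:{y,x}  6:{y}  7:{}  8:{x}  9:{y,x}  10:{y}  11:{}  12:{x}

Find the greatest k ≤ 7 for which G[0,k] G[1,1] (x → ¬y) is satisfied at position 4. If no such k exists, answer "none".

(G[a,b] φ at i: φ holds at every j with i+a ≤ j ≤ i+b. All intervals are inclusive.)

none

G[1,1] (x → ¬y) must hold from j=4 onward; find where it first fails.
  j=4: fails → no k works.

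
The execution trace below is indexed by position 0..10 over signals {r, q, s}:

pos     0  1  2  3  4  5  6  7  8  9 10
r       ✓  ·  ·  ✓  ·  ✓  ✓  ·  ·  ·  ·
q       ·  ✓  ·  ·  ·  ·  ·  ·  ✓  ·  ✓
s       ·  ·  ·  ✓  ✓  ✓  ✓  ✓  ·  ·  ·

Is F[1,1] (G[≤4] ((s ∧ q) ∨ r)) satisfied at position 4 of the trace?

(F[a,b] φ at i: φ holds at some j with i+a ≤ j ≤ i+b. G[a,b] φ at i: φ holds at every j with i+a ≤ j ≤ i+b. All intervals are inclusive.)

No

Check G[≤4] ((s ∧ q) ∨ r) at each j in [5,5]:
  j=5: fails at 7
No position in the window satisfies it → formula fails.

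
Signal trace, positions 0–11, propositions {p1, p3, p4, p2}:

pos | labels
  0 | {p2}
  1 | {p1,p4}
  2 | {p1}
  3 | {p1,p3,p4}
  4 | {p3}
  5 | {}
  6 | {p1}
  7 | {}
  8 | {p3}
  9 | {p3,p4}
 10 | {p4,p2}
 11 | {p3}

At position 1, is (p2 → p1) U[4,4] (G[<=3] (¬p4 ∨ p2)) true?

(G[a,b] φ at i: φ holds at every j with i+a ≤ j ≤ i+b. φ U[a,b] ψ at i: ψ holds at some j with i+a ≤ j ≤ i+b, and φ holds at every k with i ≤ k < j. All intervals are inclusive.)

True

Need some j in [5,5] with G[<=3] (¬p4 ∨ p2), and (p2 → p1) at every k in [1,j-1].
  j=5: G[<=3] (¬p4 ∨ p2) holds; (p2 → p1) holds at every k in [1,4] → satisfied.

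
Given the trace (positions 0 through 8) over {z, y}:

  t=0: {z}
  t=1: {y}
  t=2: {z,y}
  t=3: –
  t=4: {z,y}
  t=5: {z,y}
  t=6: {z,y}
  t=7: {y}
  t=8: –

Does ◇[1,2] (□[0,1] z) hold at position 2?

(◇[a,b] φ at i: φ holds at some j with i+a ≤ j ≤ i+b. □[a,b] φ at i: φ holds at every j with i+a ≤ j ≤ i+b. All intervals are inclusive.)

Yes

Check □[0,1] z at each j in [3,4]:
  j=3: fails at 3
  j=4: holds on [4,5]
Found at j=4 → formula holds.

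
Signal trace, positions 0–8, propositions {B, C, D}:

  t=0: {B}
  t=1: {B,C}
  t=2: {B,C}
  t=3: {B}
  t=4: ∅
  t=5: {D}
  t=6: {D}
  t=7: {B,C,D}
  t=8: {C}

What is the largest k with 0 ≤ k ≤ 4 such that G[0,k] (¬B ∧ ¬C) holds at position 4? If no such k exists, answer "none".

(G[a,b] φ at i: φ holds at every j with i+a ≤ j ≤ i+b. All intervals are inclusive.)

2

(¬B ∧ ¬C) must hold from j=4 onward; find where it first fails.
  j=4: holds
  j=5: holds
  j=6: holds
  j=7: fails
Holds on [4,6], so largest k = 2.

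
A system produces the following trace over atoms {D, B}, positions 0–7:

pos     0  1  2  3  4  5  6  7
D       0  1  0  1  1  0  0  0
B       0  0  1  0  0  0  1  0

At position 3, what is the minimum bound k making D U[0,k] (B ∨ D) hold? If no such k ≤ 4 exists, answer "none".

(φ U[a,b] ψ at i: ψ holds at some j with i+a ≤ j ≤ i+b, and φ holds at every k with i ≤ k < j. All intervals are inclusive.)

0

Need earliest j ≥ 3 with (B ∨ D), and D at every k in [3,j-1].
  j=3: rhs holds (empty prefix). k = 0.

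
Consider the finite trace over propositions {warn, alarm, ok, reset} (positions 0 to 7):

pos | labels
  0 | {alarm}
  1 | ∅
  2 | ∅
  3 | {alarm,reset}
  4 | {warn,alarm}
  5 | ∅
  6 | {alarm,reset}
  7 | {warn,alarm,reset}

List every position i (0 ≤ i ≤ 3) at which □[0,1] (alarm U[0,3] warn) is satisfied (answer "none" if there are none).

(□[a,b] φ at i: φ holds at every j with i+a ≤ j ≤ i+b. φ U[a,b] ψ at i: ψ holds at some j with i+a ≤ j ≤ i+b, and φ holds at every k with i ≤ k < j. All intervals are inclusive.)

3

Evaluate at each i in [0,3]:
  i=0: ✗ (fails at j=0)
  i=1: ✗ (fails at j=1)
  i=2: ✗ (fails at j=2)
  i=3: ✓ (all of [3,4])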